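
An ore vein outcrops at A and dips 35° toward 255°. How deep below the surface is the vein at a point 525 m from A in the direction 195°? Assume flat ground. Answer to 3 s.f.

The hole lies 60° from the dip direction, so the down-dip offset is 525 × cos 60° = 262.50 m.
Depth = down-dip offset × tan(dip) = 262.50 × tan 35° = 262.50 × 0.7002
Depth = 183.80 m

184 m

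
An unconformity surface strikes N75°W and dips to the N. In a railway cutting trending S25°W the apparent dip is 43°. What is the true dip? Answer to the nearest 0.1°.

43.4°

The section is 80° from the strike.
tan δ = tan α / sin β = tan 43° / sin 80° = 0.9325 / 0.9848 = 0.9469
true dip = arctan 0.9469 = 43.44°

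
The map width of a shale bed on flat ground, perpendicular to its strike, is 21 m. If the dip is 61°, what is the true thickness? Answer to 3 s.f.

True thickness t = w · sin(dip) = 21 × sin 61°
t = 21 × 0.8746 = 18.367 m

18.4 m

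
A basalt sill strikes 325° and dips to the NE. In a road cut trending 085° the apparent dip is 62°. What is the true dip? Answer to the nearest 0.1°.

65.3°

The section is 60° from the strike.
tan δ = tan α / sin β = tan 62° / sin 60° = 1.8807 / 0.8660 = 2.1717
δ = arctan(2.1717) = 65.28°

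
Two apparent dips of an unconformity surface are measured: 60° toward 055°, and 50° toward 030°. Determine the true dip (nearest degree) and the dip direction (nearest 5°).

Each apparent-dip line lies in the plane. As unit vectors (x east, y north, z up), v₁ plunges 60°→055° and v₂ plunges 50°→030°.
n = v₁ × v₂ = (0.262, 0.035, 0.136) (taken with n_z > 0).
tan δ = √(n_x²+n_y²)/n_z = 0.265/0.136, so δ = 62.8°.
Dip direction = atan2(0.262, 0.035) = 82° (azimuth of n's horizontal projection).

true dip 63°, dip direction 080°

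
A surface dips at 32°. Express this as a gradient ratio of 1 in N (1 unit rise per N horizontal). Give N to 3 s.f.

1 in 1.60

1 : N means tan θ = 1/N, so N = 1/tan 32° = 1/0.6249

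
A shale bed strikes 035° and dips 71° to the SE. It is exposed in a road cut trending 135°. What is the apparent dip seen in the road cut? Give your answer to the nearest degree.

The strike is 035° and the section trends 135°; the acute angle between them is β = 80°.
tan α = tan 71° × sin 80° = 2.9042 × 0.9848 = 2.8601
apparent dip = arctan 2.8601 = 70.73°

71°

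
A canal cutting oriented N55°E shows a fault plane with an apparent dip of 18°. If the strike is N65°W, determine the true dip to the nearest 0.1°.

20.6°

The section is 60° from the strike.
tan(true dip) = tan 18° / sin 60° = 0.3752
true dip = arctan 0.3752 = 20.57°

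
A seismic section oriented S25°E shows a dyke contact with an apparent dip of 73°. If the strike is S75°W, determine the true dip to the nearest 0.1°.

73.2°

The section is 80° from the strike.
tan δ = tan α / sin β = tan 73° / sin 80° = 3.2709 / 0.9848 = 3.3213
δ = arctan(3.3213) = 73.24°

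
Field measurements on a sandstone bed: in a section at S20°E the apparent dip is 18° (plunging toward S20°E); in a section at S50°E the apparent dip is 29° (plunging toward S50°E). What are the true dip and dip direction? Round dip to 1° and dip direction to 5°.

true dip 32°, dip direction 100°

Represent each trace as a vector plunging at its apparent dip toward its trend (east-north-up frame): v₁ = (0.325, -0.894, -0.309), v₂ = (0.670, -0.562, -0.485).
n = v₁ × v₂ = (0.260, -0.049, 0.416) (taken with n_z > 0).
Dip δ = arctan(|n_h|/n_z) = arctan(0.264/0.416) = 32.4°.
Dip direction = azimuth of (n_x, n_y) = atan2(0.260, -0.049) = 101°.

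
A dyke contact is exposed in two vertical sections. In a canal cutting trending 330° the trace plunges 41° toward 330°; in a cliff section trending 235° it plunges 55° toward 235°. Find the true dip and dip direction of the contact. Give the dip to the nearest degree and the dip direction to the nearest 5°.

Each apparent-dip line lies in the plane. As unit vectors (x east, y north, z up), v₁ plunges 41°→330° and v₂ plunges 55°→235°.
n = v₁ × v₂ = (-0.751, -0.001, 0.431) (taken with n_z > 0).
Dip δ = arctan(|n_h|/n_z) = arctan(0.751/0.431) = 60.1°.
Dip direction = atan2(-0.751, -0.001) = 270° (azimuth of n's horizontal projection).

true dip 60°, dip direction 270°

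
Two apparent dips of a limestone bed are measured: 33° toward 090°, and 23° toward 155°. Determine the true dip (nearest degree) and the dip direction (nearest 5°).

Represent each trace as a vector plunging at its apparent dip toward its trend (east-north-up frame): v₁ = (0.839, 0.000, -0.545), v₂ = (0.389, -0.834, -0.391).
The plane normal is n = v₁ × v₂ ∝ (0.454, -0.116, 0.700).
Dip δ = arctan(|n_h|/n_z) = arctan(0.469/0.700) = 33.8°.
Dip direction = azimuth of (n_x, n_y) = atan2(0.454, -0.116) = 104°.

true dip 34°, dip direction 105°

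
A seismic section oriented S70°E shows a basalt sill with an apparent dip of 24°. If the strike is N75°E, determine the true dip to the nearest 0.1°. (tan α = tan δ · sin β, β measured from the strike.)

β = acute angle between strike N75°E and section S70°E = 35°.
tan δ = tan α / sin β = tan 24° / sin 35° = 0.4452 / 0.5736 = 0.7762
δ = arctan(0.7762) = 37.82°

37.8°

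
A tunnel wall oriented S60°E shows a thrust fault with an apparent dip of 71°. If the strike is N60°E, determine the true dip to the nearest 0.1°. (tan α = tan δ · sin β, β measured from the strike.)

73.4°

The section is 60° from the strike.
tan δ = tan α / sin β = tan 71° / sin 60° = 2.9042 / 0.8660 = 3.3535
δ = arctan(3.3535) = 73.40°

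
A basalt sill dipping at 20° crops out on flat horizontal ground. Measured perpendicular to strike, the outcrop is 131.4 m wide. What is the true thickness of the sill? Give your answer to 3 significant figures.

True thickness t = w · sin(dip) = 131.4 × sin 20°
t = 131.4 × 0.3420 = 44.941 m

44.9 m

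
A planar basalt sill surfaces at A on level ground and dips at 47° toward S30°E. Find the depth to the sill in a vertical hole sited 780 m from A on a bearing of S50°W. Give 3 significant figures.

The hole lies 80° from the dip direction, so the down-dip offset is 780 × cos 80° = 135.45 m.
Depth = down-dip offset × tan(dip) = 135.45 × tan 47° = 135.45 × 1.0724
Depth = 145.25 m

145 m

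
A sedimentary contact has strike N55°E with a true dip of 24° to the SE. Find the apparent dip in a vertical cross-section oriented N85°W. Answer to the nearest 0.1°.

16.0°

The section lies 40° from the strike.
tan α = tan 24° × sin 40° = 0.4452 × 0.6428 = 0.2862
apparent dip = arctan 0.2862 = 15.97°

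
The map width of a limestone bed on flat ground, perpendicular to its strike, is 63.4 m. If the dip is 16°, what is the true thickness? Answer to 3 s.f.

True thickness t = w · sin(dip) = 63.4 × sin 16°
t = 63.4 × 0.2756 = 17.475 m

17.5 m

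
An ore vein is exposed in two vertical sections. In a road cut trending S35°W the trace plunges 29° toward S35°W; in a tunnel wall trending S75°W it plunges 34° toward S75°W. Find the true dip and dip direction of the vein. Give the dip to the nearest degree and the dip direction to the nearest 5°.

true dip 34°, dip direction 250°

The two traces are lines in the plane: v₁ = (sin 215°·cos 29°, cos 215°·cos 29°, −sin 29°), v₂ = (sin 255°·cos 34°, cos 255°·cos 34°, −sin 34°).
The plane normal is n = v₁ × v₂ ∝ (-0.297, -0.108, 0.466).
Dip δ = arctan(|n_h|/n_z) = arctan(0.316/0.466) = 34.1°.
Dip direction = atan2(-0.297, -0.108) = 250° (azimuth of n's horizontal projection).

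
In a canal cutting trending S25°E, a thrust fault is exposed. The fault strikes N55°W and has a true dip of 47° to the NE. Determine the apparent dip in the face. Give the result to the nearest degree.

Angle between strike (N55°W) and section (S25°E): β = 30°.
tan α = tan 47° × sin 30° = 1.0724 × 0.5000 = 0.5362
apparent dip = arctan 0.5362 = 28.20°

28°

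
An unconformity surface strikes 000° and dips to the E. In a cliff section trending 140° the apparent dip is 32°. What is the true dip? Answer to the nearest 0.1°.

44.2°

β = acute angle between strike 000° and section 140° = 40°.
tan(true dip) = tan 32° / sin 40° = 0.9721
δ = arctan(0.9721) = 44.19°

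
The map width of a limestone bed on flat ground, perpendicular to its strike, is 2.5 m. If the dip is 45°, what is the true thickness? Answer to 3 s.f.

True thickness t = w · sin(dip) = 2.5 × sin 45°
t = 2.5 × 0.7071 = 1.768 m

1.77 m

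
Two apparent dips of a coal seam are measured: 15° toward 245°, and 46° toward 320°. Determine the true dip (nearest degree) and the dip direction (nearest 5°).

Represent each trace as a vector plunging at its apparent dip toward its trend (east-north-up frame): v₁ = (-0.875, -0.408, -0.259), v₂ = (-0.447, 0.532, -0.719).
n = v₁ × v₂ = (-0.431, 0.514, 0.648) (taken with n_z > 0).
Dip δ = arctan(|n_h|/n_z) = arctan(0.671/0.648) = 46.0°.
Dip direction = atan2(-0.431, 0.514) = 320° (azimuth of n's horizontal projection).

true dip 46°, dip direction 320°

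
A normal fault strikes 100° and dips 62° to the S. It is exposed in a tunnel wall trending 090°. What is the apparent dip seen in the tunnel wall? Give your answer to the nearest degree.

18°

The section lies 10° from the strike.
tan(apparent dip) = tan 62° · sin 10° = 0.3266
α = arctan(0.3266) = 18.09°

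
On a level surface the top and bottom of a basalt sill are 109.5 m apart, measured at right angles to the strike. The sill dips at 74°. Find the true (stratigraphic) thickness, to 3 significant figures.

105 m

True thickness t = w · sin(dip) = 109.5 × sin 74°
t = 109.5 × 0.9613 = 105.258 m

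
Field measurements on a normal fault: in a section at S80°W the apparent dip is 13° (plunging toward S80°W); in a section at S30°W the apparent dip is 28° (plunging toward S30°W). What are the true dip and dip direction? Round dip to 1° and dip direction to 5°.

true dip 29°, dip direction 195°

Represent each trace as a vector plunging at its apparent dip toward its trend (east-north-up frame): v₁ = (-0.960, -0.169, -0.225), v₂ = (-0.441, -0.765, -0.469).
n = v₁ × v₂ = (-0.093, -0.351, 0.659) (taken with n_z > 0).
tan δ = √(n_x²+n_y²)/n_z = 0.363/0.659, so δ = 28.9°.
The horizontal component of n points toward azimuth atan2(n_x, n_y) = 195°, the dip direction.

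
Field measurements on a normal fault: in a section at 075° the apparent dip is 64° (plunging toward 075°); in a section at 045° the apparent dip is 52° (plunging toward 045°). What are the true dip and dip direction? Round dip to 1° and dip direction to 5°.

The two traces are lines in the plane: v₁ = (sin 75°·cos 64°, cos 75°·cos 64°, −sin 64°), v₂ = (sin 45°·cos 52°, cos 45°·cos 52°, −sin 52°).
n = v₁ × v₂ = (0.302, -0.058, 0.135) (taken with n_z > 0).
True dip = arccos(n_z / |n|) = arccos(0.4020) = 66.3°.
The horizontal component of n points toward azimuth atan2(n_x, n_y) = 101°, the dip direction.

true dip 66°, dip direction 100°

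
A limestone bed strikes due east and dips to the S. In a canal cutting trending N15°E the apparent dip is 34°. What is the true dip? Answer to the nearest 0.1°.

The section is 75° from the strike.
tan δ = tan α / sin β = tan 34° / sin 75° = 0.6745 / 0.9659 = 0.6983
true dip = arctan 0.6983 = 34.93°

34.9°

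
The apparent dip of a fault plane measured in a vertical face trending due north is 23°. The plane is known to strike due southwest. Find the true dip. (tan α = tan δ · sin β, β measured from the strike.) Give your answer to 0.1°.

31.0°

β = acute angle between strike due southwest and section due north = 45°.
tan δ = tan α / sin β = tan 23° / sin 45° = 0.4245 / 0.7071 = 0.6003
true dip = arctan 0.6003 = 30.98°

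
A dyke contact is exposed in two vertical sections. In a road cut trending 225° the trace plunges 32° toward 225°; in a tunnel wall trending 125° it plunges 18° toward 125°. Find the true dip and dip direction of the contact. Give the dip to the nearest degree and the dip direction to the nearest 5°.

Represent each trace as a vector plunging at its apparent dip toward its trend (east-north-up frame): v₁ = (-0.600, -0.600, -0.530), v₂ = (0.779, -0.546, -0.309).
Cross product v₁ × v₂ gives the pole to the plane: n ∝ (-0.104, -0.598, 0.794).
tan δ = √(n_x²+n_y²)/n_z = 0.607/0.794, so δ = 37.4°.
Dip direction = azimuth of (n_x, n_y) = atan2(-0.104, -0.598) = 190°.

true dip 37°, dip direction 190°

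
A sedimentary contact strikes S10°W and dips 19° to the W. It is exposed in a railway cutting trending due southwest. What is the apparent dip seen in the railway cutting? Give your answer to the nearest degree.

The section lies 35° from the strike.
tan(apparent dip) = tan 19° · sin 35° = 0.1975
α = arctan(0.1975) = 11.17°

11°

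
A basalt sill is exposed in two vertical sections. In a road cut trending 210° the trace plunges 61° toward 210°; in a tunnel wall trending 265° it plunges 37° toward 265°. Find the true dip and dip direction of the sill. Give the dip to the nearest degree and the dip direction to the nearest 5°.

The two traces are lines in the plane: v₁ = (sin 210°·cos 61°, cos 210°·cos 61°, −sin 61°), v₂ = (sin 265°·cos 37°, cos 265°·cos 37°, −sin 37°).
n = v₁ × v₂ = (-0.192, -0.550, 0.317) (taken with n_z > 0).
tan δ = √(n_x²+n_y²)/n_z = 0.582/0.317, so δ = 61.4°.
The horizontal component of n points toward azimuth atan2(n_x, n_y) = 199°, the dip direction.

true dip 61°, dip direction 200°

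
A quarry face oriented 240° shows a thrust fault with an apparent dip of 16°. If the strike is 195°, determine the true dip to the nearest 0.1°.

22.1°

β = acute angle between strike 195° and section 240° = 45°.
tan δ = tan α / sin β = tan 16° / sin 45° = 0.2867 / 0.7071 = 0.4055
true dip = arctan 0.4055 = 22.07°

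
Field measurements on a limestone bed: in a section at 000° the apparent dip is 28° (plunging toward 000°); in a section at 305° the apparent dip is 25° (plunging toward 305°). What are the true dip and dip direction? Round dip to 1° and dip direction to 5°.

Each apparent-dip line lies in the plane. As unit vectors (x east, y north, z up), v₁ plunges 28°→000° and v₂ plunges 25°→305°.
The plane normal is n = v₁ × v₂ ∝ (-0.129, 0.349, 0.656).
True dip = arccos(n_z / |n|) = arccos(0.8699) = 29.6°.
Dip direction = azimuth of (n_x, n_y) = atan2(-0.129, 0.349) = 340°.

true dip 30°, dip direction 340°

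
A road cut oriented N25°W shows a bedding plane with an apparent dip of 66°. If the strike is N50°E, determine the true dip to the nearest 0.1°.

The section is 75° from the strike.
tan δ = tan α / sin β = tan 66° / sin 75° = 2.2460 / 0.9659 = 2.3253
δ = arctan(2.3253) = 66.73°

66.7°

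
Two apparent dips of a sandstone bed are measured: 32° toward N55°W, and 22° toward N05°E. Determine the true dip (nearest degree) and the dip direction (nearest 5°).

true dip 32°, dip direction 315°

Each apparent-dip line lies in the plane. As unit vectors (x east, y north, z up), v₁ plunges 32°→N55°W and v₂ plunges 22°→N05°E.
The plane normal is n = v₁ × v₂ ∝ (-0.307, 0.303, 0.681).
Dip δ = arctan(|n_h|/n_z) = arctan(0.432/0.681) = 32.4°.
The horizontal component of n points toward azimuth atan2(n_x, n_y) = 315°, the dip direction.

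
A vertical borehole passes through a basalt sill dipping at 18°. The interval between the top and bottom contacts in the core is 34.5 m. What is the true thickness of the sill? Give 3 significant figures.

32.8 m

True thickness t = h · cos(dip) = 34.5 × cos 18°
t = 34.5 × 0.9511 = 32.811 m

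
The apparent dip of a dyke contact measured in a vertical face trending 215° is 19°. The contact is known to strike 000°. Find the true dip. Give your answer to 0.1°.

The section is 35° from the strike.
tan(true dip) = tan 19° / sin 35° = 0.6003
δ = arctan(0.6003) = 30.98°

31.0°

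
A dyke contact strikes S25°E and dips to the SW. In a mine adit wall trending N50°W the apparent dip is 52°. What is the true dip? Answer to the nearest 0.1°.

The section is 25° from the strike.
tan(true dip) = tan 52° / sin 25° = 3.0286
true dip = arctan 3.0286 = 71.73°

71.7°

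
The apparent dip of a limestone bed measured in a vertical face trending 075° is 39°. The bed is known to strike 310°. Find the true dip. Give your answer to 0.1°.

The section is 55° from the strike.
tan δ = tan α / sin β = tan 39° / sin 55° = 0.8098 / 0.8192 = 0.9886
true dip = arctan 0.9886 = 44.67°

44.7°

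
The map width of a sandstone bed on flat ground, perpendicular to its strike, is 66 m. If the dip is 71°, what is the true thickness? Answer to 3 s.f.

True thickness t = w · sin(dip) = 66 × sin 71°
t = 66 × 0.9455 = 62.404 m

62.4 m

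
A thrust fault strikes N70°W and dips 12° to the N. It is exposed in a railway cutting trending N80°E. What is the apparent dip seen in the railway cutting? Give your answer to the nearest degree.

6°

Angle between strike (N70°W) and section (N80°E): β = 30°.
tan(apparent dip) = tan 12° · sin 30° = 0.1063
α = arctan(0.1063) = 6.07°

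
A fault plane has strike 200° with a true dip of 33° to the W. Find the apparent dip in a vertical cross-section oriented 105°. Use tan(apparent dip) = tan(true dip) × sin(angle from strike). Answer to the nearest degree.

33°

The strike is 200° and the section trends 105°; the acute angle between them is β = 85°.
tan α = tan 33° × sin 85° = 0.6494 × 0.9962 = 0.6469
α = arctan(0.6469) = 32.90°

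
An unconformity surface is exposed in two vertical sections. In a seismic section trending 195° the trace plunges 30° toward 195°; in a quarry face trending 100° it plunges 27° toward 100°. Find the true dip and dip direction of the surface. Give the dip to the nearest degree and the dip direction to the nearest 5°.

Represent each trace as a vector plunging at its apparent dip toward its trend (east-north-up frame): v₁ = (-0.224, -0.837, -0.500), v₂ = (0.877, -0.155, -0.454).
The plane normal is n = v₁ × v₂ ∝ (0.302, -0.540, 0.769).
tan δ = √(n_x²+n_y²)/n_z = 0.619/0.769, so δ = 38.9°.
The horizontal component of n points toward azimuth atan2(n_x, n_y) = 151°, the dip direction.

true dip 39°, dip direction 150°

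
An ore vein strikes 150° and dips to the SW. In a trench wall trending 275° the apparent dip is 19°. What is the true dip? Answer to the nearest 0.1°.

β = acute angle between strike 150° and section 275° = 55°.
tan δ = tan α / sin β = tan 19° / sin 55° = 0.3443 / 0.8192 = 0.4203
δ = arctan(0.4203) = 22.80°

22.8°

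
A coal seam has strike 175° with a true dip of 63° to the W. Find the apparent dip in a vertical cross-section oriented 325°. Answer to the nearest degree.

44°

The strike is 175° and the section trends 325°; the acute angle between them is β = 30°.
tan(apparent dip) = tan 63° · sin 30° = 0.9813
apparent dip = arctan 0.9813 = 44.46°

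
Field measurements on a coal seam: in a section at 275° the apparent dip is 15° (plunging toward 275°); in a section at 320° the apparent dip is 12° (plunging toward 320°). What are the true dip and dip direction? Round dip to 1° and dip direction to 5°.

Represent each trace as a vector plunging at its apparent dip toward its trend (east-north-up frame): v₁ = (-0.962, 0.084, -0.259), v₂ = (-0.629, 0.749, -0.208).
n = v₁ × v₂ = (-0.176, 0.037, 0.668) (taken with n_z > 0).
tan δ = √(n_x²+n_y²)/n_z = 0.180/0.668, so δ = 15.1°.
Dip direction = azimuth of (n_x, n_y) = atan2(-0.176, 0.037) = 282°.

true dip 15°, dip direction 280°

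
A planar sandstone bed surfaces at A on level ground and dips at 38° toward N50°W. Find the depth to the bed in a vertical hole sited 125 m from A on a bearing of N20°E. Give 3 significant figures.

The hole lies 70° from the dip direction, so the down-dip offset is 125 × cos 70° = 42.75 m.
Depth = down-dip offset × tan(dip) = 42.75 × tan 38° = 42.75 × 0.7813
Depth = 33.40 m

33.4 m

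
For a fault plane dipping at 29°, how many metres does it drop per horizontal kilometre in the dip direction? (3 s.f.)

554 m

drop per km = 1000 × tan 29° = 1000 × 0.5543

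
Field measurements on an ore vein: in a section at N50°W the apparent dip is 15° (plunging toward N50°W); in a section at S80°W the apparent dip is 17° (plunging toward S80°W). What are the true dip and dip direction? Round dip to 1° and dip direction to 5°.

The two traces are lines in the plane: v₁ = (sin 310°·cos 15°, cos 310°·cos 15°, −sin 15°), v₂ = (sin 260°·cos 17°, cos 260°·cos 17°, −sin 17°).
The plane normal is n = v₁ × v₂ ∝ (-0.225, 0.027, 0.708).
tan δ = √(n_x²+n_y²)/n_z = 0.226/0.708, so δ = 17.7°.
Dip direction = atan2(-0.225, 0.027) = 277° (azimuth of n's horizontal projection).

true dip 18°, dip direction 275°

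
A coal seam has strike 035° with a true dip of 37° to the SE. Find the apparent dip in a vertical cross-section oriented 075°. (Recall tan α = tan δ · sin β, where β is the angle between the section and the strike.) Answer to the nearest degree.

Angle between strike (035°) and section (075°): β = 40°.
tan α = tan 37° × sin 40° = 0.7536 × 0.6428 = 0.4844
α = arctan(0.4844) = 25.84°

26°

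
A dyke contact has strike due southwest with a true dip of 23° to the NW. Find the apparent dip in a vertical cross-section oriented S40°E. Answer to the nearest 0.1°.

22.9°

Angle between strike (due southwest) and section (S40°E): β = 85°.
tan α = tan 23° × sin 85° = 0.4245 × 0.9962 = 0.4229
α = arctan(0.4229) = 22.92°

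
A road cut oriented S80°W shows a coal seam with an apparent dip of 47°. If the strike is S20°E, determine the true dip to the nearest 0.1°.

47.4°

The section is 80° from the strike.
tan δ = tan α / sin β = tan 47° / sin 80° = 1.0724 / 0.9848 = 1.0889
true dip = arctan 1.0889 = 47.44°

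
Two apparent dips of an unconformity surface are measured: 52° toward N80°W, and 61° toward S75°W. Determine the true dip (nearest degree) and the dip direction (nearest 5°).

Represent each trace as a vector plunging at its apparent dip toward its trend (east-north-up frame): v₁ = (-0.606, 0.107, -0.788), v₂ = (-0.468, -0.125, -0.875).
The plane normal is n = v₁ × v₂ ∝ (-0.192, -0.161, 0.126).
Dip δ = arctan(|n_h|/n_z) = arctan(0.251/0.126) = 63.3°.
Dip direction = azimuth of (n_x, n_y) = atan2(-0.192, -0.161) = 230°.

true dip 63°, dip direction 230°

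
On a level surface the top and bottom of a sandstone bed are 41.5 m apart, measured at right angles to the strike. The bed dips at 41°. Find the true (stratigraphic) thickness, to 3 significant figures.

27.2 m

True thickness t = w · sin(dip) = 41.5 × sin 41°
t = 41.5 × 0.6561 = 27.226 m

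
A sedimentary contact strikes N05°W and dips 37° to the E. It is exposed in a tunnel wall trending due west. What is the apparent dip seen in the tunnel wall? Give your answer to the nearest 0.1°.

Angle between strike (N05°W) and section (due west): β = 85°.
tan(apparent dip) = tan 37° · sin 85° = 0.7507
α = arctan(0.7507) = 36.90°

36.9°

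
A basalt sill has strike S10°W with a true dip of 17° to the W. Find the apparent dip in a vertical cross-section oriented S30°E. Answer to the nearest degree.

11°

The strike is S10°W and the section trends S30°E; the acute angle between them is β = 40°.
tan α = tan 17° × sin 40° = 0.3057 × 0.6428 = 0.1965
apparent dip = arctan 0.1965 = 11.12°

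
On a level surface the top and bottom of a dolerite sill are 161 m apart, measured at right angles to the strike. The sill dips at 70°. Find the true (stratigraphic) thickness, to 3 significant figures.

True thickness t = w · sin(dip) = 161 × sin 70°
t = 161 × 0.9397 = 151.291 m

151 m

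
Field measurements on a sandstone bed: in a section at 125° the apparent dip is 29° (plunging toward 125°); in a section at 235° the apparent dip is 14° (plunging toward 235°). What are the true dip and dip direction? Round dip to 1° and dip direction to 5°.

true dip 36°, dip direction 165°

Each apparent-dip line lies in the plane. As unit vectors (x east, y north, z up), v₁ plunges 29°→125° and v₂ plunges 14°→235°.
The plane normal is n = v₁ × v₂ ∝ (0.148, -0.559, 0.797).
Dip δ = arctan(|n_h|/n_z) = arctan(0.578/0.797) = 35.9°.
The horizontal component of n points toward azimuth atan2(n_x, n_y) = 165°, the dip direction.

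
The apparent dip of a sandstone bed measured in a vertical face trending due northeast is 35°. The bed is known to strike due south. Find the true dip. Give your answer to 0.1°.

44.7°

The section is 45° from the strike.
tan δ = tan α / sin β = tan 35° / sin 45° = 0.7002 / 0.7071 = 0.9902
δ = arctan(0.9902) = 44.72°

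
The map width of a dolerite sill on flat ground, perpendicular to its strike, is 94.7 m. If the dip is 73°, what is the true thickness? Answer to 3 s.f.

90.6 m

True thickness t = w · sin(dip) = 94.7 × sin 73°
t = 94.7 × 0.9563 = 90.562 m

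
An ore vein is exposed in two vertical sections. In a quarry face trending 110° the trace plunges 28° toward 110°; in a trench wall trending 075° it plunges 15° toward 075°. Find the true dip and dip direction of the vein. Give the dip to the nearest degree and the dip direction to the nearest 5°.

true dip 31°, dip direction 140°

Each apparent-dip line lies in the plane. As unit vectors (x east, y north, z up), v₁ plunges 28°→110° and v₂ plunges 15°→075°.
Cross product v₁ × v₂ gives the pole to the plane: n ∝ (0.196, -0.223, 0.489).
True dip = arccos(n_z / |n|) = arccos(0.8550) = 31.2°.
The horizontal component of n points toward azimuth atan2(n_x, n_y) = 139°, the dip direction.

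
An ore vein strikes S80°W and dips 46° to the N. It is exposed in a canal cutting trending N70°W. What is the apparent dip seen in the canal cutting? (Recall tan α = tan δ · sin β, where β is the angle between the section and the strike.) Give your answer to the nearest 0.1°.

The strike is S80°W and the section trends N70°W; the acute angle between them is β = 30°.
tan α = tan 46° × sin 30° = 1.0355 × 0.5000 = 0.5178
α = arctan(0.5178) = 27.37°

27.4°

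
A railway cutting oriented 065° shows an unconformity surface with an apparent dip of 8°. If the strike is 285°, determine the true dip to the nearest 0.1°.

12.3°

β = acute angle between strike 285° and section 065° = 40°.
tan δ = tan α / sin β = tan 8° / sin 40° = 0.1405 / 0.6428 = 0.2186
δ = arctan(0.2186) = 12.33°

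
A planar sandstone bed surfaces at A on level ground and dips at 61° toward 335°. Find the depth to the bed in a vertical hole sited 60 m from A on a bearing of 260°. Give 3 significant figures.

28.0 m

The hole lies 75° from the dip direction, so the down-dip offset is 60 × cos 75° = 15.53 m.
Depth = down-dip offset × tan(dip) = 15.53 × tan 61° = 15.53 × 1.8040
Depth = 28.02 m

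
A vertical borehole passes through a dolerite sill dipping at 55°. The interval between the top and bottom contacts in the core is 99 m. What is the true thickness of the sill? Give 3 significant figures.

True thickness t = h · cos(dip) = 99 × cos 55°
t = 99 × 0.5736 = 56.784 m

56.8 m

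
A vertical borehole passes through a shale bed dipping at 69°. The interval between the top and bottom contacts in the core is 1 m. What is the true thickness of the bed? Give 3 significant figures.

True thickness t = h · cos(dip) = 1 × cos 69°
t = 1 × 0.3584 = 0.358 m

0.358 m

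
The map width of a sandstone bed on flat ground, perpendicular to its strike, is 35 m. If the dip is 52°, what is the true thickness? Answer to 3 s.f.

27.6 m

True thickness t = w · sin(dip) = 35 × sin 52°
t = 35 × 0.7880 = 27.580 m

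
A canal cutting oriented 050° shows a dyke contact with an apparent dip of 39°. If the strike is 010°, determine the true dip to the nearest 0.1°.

The section is 40° from the strike.
tan(true dip) = tan 39° / sin 40° = 1.2598
δ = arctan(1.2598) = 51.56°

51.6°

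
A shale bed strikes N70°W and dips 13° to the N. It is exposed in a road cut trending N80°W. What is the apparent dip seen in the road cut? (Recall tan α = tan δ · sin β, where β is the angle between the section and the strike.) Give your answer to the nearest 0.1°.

The strike is N70°W and the section trends N80°W; the acute angle between them is β = 10°.
tan(apparent dip) = tan 13° · sin 10° = 0.0401
α = arctan(0.0401) = 2.30°

2.3°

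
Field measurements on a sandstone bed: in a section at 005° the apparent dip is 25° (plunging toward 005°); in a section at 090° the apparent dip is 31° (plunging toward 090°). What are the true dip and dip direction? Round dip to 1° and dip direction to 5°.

The two traces are lines in the plane: v₁ = (sin 5°·cos 25°, cos 5°·cos 25°, −sin 25°), v₂ = (sin 90°·cos 31°, cos 90°·cos 31°, −sin 31°).
The plane normal is n = v₁ × v₂ ∝ (0.465, 0.322, 0.774).
Dip δ = arctan(|n_h|/n_z) = arctan(0.565/0.774) = 36.1°.
The horizontal component of n points toward azimuth atan2(n_x, n_y) = 55°, the dip direction.

true dip 36°, dip direction 055°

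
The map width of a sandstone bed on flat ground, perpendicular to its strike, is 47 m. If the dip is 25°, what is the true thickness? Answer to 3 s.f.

19.9 m

True thickness t = w · sin(dip) = 47 × sin 25°
t = 47 × 0.4226 = 19.863 m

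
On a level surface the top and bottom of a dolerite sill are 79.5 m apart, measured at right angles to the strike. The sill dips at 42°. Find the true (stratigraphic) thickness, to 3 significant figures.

53.2 m

True thickness t = w · sin(dip) = 79.5 × sin 42°
t = 79.5 × 0.6691 = 53.196 m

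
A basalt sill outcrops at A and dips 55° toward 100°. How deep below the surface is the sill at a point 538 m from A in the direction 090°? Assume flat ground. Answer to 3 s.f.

757 m

The hole lies 10° from the dip direction, so the down-dip offset is 538 × cos 10° = 529.83 m.
Depth = down-dip offset × tan(dip) = 529.83 × tan 55° = 529.83 × 1.4281
Depth = 756.67 m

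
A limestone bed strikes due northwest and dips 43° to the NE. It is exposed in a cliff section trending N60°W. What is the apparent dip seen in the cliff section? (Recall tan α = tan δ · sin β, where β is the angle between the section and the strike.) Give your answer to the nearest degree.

14°

The strike is due northwest and the section trends N60°W; the acute angle between them is β = 15°.
tan α = tan 43° × sin 15° = 0.9325 × 0.2588 = 0.2414
α = arctan(0.2414) = 13.57°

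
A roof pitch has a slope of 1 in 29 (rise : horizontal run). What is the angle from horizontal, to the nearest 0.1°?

2.0°

tan θ = 1/29 = 0.0345
θ = arctan(0.0345) = 1.97°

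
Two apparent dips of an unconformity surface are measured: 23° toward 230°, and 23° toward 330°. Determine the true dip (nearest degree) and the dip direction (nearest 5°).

true dip 33°, dip direction 280°

The two traces are lines in the plane: v₁ = (sin 230°·cos 23°, cos 230°·cos 23°, −sin 23°), v₂ = (sin 330°·cos 23°, cos 330°·cos 23°, −sin 23°).
Cross product v₁ × v₂ gives the pole to the plane: n ∝ (-0.543, 0.096, 0.834).
tan δ = √(n_x²+n_y²)/n_z = 0.551/0.834, so δ = 33.4°.
Dip direction = azimuth of (n_x, n_y) = atan2(-0.543, 0.096) = 280°.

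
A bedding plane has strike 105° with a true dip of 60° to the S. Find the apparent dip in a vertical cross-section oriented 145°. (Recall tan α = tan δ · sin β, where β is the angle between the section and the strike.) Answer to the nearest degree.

48°

Angle between strike (105°) and section (145°): β = 40°.
tan(apparent dip) = tan 60° · sin 40° = 1.1133
α = arctan(1.1133) = 48.07°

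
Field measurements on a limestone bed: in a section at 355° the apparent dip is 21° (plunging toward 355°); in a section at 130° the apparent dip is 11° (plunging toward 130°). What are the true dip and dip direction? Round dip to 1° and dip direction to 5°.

Represent each trace as a vector plunging at its apparent dip toward its trend (east-north-up frame): v₁ = (-0.081, 0.930, -0.358), v₂ = (0.752, -0.631, -0.191).
n = v₁ × v₂ = (0.404, 0.285, 0.648) (taken with n_z > 0).
True dip = arccos(n_z / |n|) = arccos(0.7952) = 37.3°.
Dip direction = azimuth of (n_x, n_y) = atan2(0.404, 0.285) = 55°.

true dip 37°, dip direction 055°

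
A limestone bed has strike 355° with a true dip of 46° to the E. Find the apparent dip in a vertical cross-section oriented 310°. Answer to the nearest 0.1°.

The strike is 355° and the section trends 310°; the acute angle between them is β = 45°.
tan(apparent dip) = tan 46° · sin 45° = 0.7322
α = arctan(0.7322) = 36.21°

36.2°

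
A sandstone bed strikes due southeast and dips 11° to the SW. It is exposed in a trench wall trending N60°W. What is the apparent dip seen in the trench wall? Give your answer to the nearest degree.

3°

The section lies 15° from the strike.
tan α = tan 11° × sin 15° = 0.1944 × 0.2588 = 0.0503
α = arctan(0.0503) = 2.88°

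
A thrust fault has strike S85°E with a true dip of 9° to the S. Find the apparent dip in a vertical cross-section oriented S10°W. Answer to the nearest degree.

The section lies 85° from the strike.
tan α = tan 9° × sin 85° = 0.1584 × 0.9962 = 0.1578
α = arctan(0.1578) = 8.97°

9°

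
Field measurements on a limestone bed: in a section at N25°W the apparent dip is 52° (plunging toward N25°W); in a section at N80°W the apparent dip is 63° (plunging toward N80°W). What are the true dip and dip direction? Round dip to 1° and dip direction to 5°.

true dip 63°, dip direction 285°

The two traces are lines in the plane: v₁ = (sin 335°·cos 52°, cos 335°·cos 52°, −sin 52°), v₂ = (sin 280°·cos 63°, cos 280°·cos 63°, −sin 63°).
The plane normal is n = v₁ × v₂ ∝ (-0.435, 0.120, 0.229).
True dip = arccos(n_z / |n|) = arccos(0.4523) = 63.1°.
Dip direction = atan2(-0.435, 0.120) = 285° (azimuth of n's horizontal projection).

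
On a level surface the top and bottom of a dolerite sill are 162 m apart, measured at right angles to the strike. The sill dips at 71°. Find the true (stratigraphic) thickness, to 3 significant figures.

153 m

True thickness t = w · sin(dip) = 162 × sin 71°
t = 162 × 0.9455 = 153.174 m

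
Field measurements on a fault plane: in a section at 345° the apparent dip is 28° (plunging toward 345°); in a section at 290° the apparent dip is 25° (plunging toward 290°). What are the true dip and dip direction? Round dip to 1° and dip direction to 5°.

The two traces are lines in the plane: v₁ = (sin 345°·cos 28°, cos 345°·cos 28°, −sin 28°), v₂ = (sin 290°·cos 25°, cos 290°·cos 25°, −sin 25°).
Cross product v₁ × v₂ gives the pole to the plane: n ∝ (-0.215, 0.303, 0.656).
Dip δ = arctan(|n_h|/n_z) = arctan(0.372/0.656) = 29.6°.
The horizontal component of n points toward azimuth atan2(n_x, n_y) = 325°, the dip direction.

true dip 30°, dip direction 325°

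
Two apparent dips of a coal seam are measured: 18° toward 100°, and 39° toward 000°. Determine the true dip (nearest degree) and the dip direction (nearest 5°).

The two traces are lines in the plane: v₁ = (sin 100°·cos 18°, cos 100°·cos 18°, −sin 18°), v₂ = (sin 0°·cos 39°, cos 0°·cos 39°, −sin 39°).
The plane normal is n = v₁ × v₂ ∝ (0.344, 0.589, 0.728).
tan δ = √(n_x²+n_y²)/n_z = 0.683/0.728, so δ = 43.2°.
Dip direction = atan2(0.344, 0.589) = 30° (azimuth of n's horizontal projection).

true dip 43°, dip direction 030°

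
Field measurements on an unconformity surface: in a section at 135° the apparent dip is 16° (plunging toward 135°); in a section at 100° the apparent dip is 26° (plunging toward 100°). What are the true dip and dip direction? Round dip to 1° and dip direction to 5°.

The two traces are lines in the plane: v₁ = (sin 135°·cos 16°, cos 135°·cos 16°, −sin 16°), v₂ = (sin 100°·cos 26°, cos 100°·cos 26°, −sin 26°).
The plane normal is n = v₁ × v₂ ∝ (0.255, 0.054, 0.496).
Dip δ = arctan(|n_h|/n_z) = arctan(0.261/0.496) = 27.7°.
The horizontal component of n points toward azimuth atan2(n_x, n_y) = 78°, the dip direction.

true dip 28°, dip direction 080°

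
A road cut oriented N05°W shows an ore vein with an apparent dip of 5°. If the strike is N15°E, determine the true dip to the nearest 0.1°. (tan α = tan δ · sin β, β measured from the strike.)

β = acute angle between strike N15°E and section N05°W = 20°.
tan δ = tan α / sin β = tan 5° / sin 20° = 0.0875 / 0.3420 = 0.2558
δ = arctan(0.2558) = 14.35°

14.3°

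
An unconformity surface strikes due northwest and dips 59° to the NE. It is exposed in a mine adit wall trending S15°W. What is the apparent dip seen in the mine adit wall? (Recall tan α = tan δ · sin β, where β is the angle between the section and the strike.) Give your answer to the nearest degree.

55°

The section lies 60° from the strike.
tan(apparent dip) = tan 59° · sin 60° = 1.4413
α = arctan(1.4413) = 55.25°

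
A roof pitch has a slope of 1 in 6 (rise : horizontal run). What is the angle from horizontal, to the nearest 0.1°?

tan θ = 1/6 = 0.1667
θ = arctan(0.1667) = 9.46°

9.5°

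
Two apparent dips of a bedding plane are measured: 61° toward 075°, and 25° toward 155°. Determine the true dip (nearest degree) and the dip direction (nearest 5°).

The two traces are lines in the plane: v₁ = (sin 75°·cos 61°, cos 75°·cos 61°, −sin 61°), v₂ = (sin 155°·cos 25°, cos 155°·cos 25°, −sin 25°).
The plane normal is n = v₁ × v₂ ∝ (0.771, 0.137, 0.433).
tan δ = √(n_x²+n_y²)/n_z = 0.784/0.433, so δ = 61.1°.
Dip direction = atan2(0.771, 0.137) = 80° (azimuth of n's horizontal projection).

true dip 61°, dip direction 080°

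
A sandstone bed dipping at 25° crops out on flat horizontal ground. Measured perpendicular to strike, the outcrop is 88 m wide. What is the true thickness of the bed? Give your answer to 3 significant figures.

37.2 m

True thickness t = w · sin(dip) = 88 × sin 25°
t = 88 × 0.4226 = 37.190 m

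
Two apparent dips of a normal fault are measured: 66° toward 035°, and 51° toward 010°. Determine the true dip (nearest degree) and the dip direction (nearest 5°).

true dip 71°, dip direction 075°

Represent each trace as a vector plunging at its apparent dip toward its trend (east-north-up frame): v₁ = (0.233, 0.333, -0.914), v₂ = (0.109, 0.620, -0.777).
Cross product v₁ × v₂ gives the pole to the plane: n ∝ (0.307, 0.081, 0.108).
Dip δ = arctan(|n_h|/n_z) = arctan(0.318/0.108) = 71.2°.
Dip direction = azimuth of (n_x, n_y) = atan2(0.307, 0.081) = 75°.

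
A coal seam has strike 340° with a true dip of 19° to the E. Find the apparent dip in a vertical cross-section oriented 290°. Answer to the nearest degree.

15°

Angle between strike (340°) and section (290°): β = 50°.
tan α = tan 19° × sin 50° = 0.3443 × 0.7660 = 0.2638
apparent dip = arctan 0.2638 = 14.78°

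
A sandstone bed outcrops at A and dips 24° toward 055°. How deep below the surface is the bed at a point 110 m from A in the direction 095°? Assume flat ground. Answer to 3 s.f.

The hole lies 40° from the dip direction, so the down-dip offset is 110 × cos 40° = 84.26 m.
Depth = down-dip offset × tan(dip) = 84.26 × tan 24° = 84.26 × 0.4452
Depth = 37.52 m

37.5 m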